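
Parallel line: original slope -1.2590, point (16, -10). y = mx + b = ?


Parallel lines have equal slopes.
m2 = -1.2590
b2 = -10 + 1.2590*16 = 10.1440

y = -1.2590x + 10.1440


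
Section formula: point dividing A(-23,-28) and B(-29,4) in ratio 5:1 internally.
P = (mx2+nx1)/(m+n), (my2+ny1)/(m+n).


Px = (5*(-29) + 1*(-23))/6 = -168/6 = -28.0000
Py = (5*4 + 1*(-28))/6 = -8/6 = -1.3333

P = (-28.0000, -1.3333)


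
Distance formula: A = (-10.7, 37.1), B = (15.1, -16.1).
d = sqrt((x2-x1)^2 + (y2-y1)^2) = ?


dx = 15.1 + 10.7 = 25.8
dy = -16.1 - 37.1 = -53.2
d = sqrt(665.64 + 2830.24) = sqrt(3495.88) = 59.1260

59.1260


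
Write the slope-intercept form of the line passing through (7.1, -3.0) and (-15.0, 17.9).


m = (20.9)/(-22.1) = -0.9457
b = y1 - m*x1 = -3.0 - (20.9*7.1)/(-22.1) = -3.0 + 6.7145 = 3.7145

y = -0.9457x + 3.7145


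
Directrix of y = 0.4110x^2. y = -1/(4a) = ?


a = 0.4110
1/(4a) = 0.6083
directrix: y = -0.6083 = -0.6083

y = -0.6083


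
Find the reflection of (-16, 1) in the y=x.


Reflection rule for y=x: (y, x)
(-16, 1) -> (1, -16)

(1, -16)


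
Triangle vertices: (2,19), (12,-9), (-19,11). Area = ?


2*(-9-11) = -40
12*(11-19) = -96
-19*(19+ 9) = -532
sum = -668
Area = |-668|/2 = 334.0000

334.0000 sq units


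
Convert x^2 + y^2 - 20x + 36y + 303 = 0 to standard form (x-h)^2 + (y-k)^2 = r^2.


h = -D/2 = 20/2 = 10
k = -E/2 = -36/2 = -18
r^2 = h^2 + k^2 - F = 100 + 324 - 303 = 121
r = 11

Center (10, -18), radius = 11


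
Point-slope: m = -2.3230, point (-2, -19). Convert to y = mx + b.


y + 19 = -2.3230(x + 2)
y = -2.3230x - 19 + 2.3230*(-2)
y = -2.3230x - 23.6460

y = -2.3230x - 23.6460


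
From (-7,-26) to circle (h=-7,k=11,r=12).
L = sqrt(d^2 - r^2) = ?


d = sqrt((-7+ 7)^2 + (-26-11)^2) = sqrt(0+1369) = 37.0000
L = sqrt(1369.0000 - 144) = sqrt(1225.0000) = 35.0000

35.0000


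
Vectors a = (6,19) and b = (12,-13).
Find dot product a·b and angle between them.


a·b = 6*12 + 19*(-13) = 72 - 247 = -175
|a| = sqrt(36+361) = 19.9249
|b| = sqrt(144+169) = 17.6918
cos(theta) = -175/(sqrt(397)*sqrt(313)) = -175/sqrt(124261) = -0.496444
theta = arccos(-175/sqrt(124261)) = 119.7650 degrees

a·b = -175, theta = 119.7650 deg


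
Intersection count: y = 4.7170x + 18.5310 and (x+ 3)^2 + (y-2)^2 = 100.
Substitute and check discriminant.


Substitute y = 4.7170x + 18.5310: (x+ 3)^2 + (4.7170x+18.5310-2)^2 = 100
Expand to Ax^2 + Bx + C = 0, where b-k = 16.531
A = 1+m^2 = 23.250089
B = 2(m(b-k) - h) = 2(4.7170*16.531 + 3) = 161.953454
C = h^2 + (b-k)^2 - r^2 = 9 + 273.273961 - 100 = 182.273961
disc = B^2-4AC = 26228.9213 - 16951.5433 = 9277.3780
disc > 0

2 intersection points


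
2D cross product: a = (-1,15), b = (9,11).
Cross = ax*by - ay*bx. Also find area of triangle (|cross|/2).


cross = -1*11 - 15*9 = -11 - 135 = -146
Triangle area = |-146|/2 = 146/2 = 73.0000

cross = -146, triangle area = 73.0000


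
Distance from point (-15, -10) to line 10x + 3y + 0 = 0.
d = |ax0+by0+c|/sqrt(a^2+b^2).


|10*(-15) + 3*(-10) + 0| = |-180| = 180
sqrt(100 + 9) = sqrt(109) = 10.4403
d = 180/sqrt(109) = 17.2409

17.2409


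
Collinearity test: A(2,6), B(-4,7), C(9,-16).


2*(7+ 16) - 4*(-16-6) + 9*(6-7)
= 46 + 88 - 9 = 125

No, not collinear (determinant = 125)


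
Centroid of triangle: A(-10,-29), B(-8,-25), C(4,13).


Gx = (-10- 8+4)/3 = -14/3 = -4.6667
Gy = (-29- 25+13)/3 = -41/3 = -13.6667

G = (-4.6667, -13.6667)


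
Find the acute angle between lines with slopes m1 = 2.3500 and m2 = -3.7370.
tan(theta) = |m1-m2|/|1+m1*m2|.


m1-m2 = 6.087
1+m1*m2 = -7.78195
tan(theta) = |6.087/(-7.78195)| = 0.782195
theta = arctan(|6.087/(-7.78195)|) = 38.0323 degrees (acute angle)

38.0323 degrees


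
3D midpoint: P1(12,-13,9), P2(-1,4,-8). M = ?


Mx = (12- 1)/2 = 5.5000
My = (-13+4)/2 = -4.5000
Mz = (9- 8)/2 = 0.5000

M = (5.5000, -4.5000, 0.5000)


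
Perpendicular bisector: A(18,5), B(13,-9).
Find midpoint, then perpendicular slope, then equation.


Midpoint = (15.5, -2)
Slope of AB = dy/dx = -14/(-5) = 2.8000
Perp slope = -dx/dy = -5/14 = -0.3571
b = My - (perp slope)*Mx = -2 + (-5*15.5)/(-14) = -2 + 5.5357 = 3.5357

y = -0.3571x + 3.5357


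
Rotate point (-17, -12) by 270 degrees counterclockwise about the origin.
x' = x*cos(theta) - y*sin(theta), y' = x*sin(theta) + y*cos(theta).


cos(270) = 0, sin(270) = -1
x' = -17*0 + 12*(-1) = -12
y' = -17*(-1) - 12*0 = 17

(-12, 17)


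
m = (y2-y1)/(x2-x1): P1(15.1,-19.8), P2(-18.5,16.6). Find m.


dy = 16.6 + 19.8 = 36.4
dx = -18.5 - 15.1 = -33.6
m = 36.4/(-33.6) = -1.0833

m = -1.0833


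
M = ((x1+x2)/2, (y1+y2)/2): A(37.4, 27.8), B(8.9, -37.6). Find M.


Mx = (37.4 + 8.9)/2 = 46.3/2 = 23.1500
My = (27.8 - 37.6)/2 = -9.8/2 = -4.9000

(23.1500, -4.9000)


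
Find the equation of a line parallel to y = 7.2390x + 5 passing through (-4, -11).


Parallel lines have equal slopes.
m2 = 7.2390
b2 = -11 - 7.2390*(-4) = 17.9560

y = 7.2390x + 17.9560


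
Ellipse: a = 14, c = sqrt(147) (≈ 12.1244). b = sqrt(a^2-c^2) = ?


b^2 = 14^2 - (sqrt(147))^2 = 196 - 147 = 49
b = sqrt(49) = 7

b = 7


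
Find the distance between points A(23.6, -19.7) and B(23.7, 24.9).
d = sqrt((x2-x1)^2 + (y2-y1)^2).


dx = 23.7 - 23.6 = 0.1
dy = 24.9 + 19.7 = 44.6
d = sqrt(0.01 + 1989.16) = sqrt(1989.17) = 44.6001

44.6001


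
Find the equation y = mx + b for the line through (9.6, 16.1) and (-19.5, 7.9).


m = (-8.2)/(-29.1) = 0.2818
b = y1 - m*x1 = 16.1 - (-8.2*9.6)/(-29.1) = 16.1 - 2.7052 = 13.3948

y = 0.2818x + 13.3948


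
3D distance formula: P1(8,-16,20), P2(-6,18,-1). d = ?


dx=-14, dy=34, dz=-21
d = sqrt(196+1156+441) = sqrt(1793) = 42.3438

42.3438


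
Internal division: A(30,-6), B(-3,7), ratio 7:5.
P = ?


Px = (7*(-3) + 5*30)/12 = 129/12 = 10.7500
Py = (7*7 + 5*(-6))/12 = 19/12 = 1.5833

P = (10.7500, 1.5833)


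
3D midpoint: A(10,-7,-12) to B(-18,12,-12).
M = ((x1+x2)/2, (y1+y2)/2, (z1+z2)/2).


Mx = (10- 18)/2 = -4.0000
My = (-7+12)/2 = 2.5000
Mz = (-12- 12)/2 = -12.0000

M = (-4.0000, 2.5000, -12.0000)


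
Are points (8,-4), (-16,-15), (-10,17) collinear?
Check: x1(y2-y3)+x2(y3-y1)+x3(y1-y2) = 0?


8*(-15-17) - 16*(17+ 4) - 10*(-4+ 15)
= -256 - 336 - 110 = -702

No, not collinear (determinant = -702)


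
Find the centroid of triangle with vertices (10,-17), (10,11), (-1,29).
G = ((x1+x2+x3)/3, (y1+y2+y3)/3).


Gx = (10+10- 1)/3 = 19/3 = 6.3333
Gy = (-17+11+29)/3 = 23/3 = 7.6667

G = (6.3333, 7.6667)


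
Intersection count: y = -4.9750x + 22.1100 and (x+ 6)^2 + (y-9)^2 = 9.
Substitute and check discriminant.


Substitute y = -4.9750x + 22.1100: (x+ 6)^2 + (-4.9750x+22.1100-9)^2 = 9
Expand to Ax^2 + Bx + C = 0, where b-k = 13.11
A = 1+m^2 = 25.750625
B = 2(m(b-k) - h) = 2(-4.9750*13.11 + 6) = -118.4445
C = h^2 + (b-k)^2 - r^2 = 36 + 171.8721 - 9 = 198.8721
disc = B^2-4AC = 14029.0996 - 20484.3235 = -6455.2239
disc < 0

0 intersection points


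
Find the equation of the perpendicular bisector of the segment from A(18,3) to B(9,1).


Midpoint = (13.5, 2)
Slope of AB = dy/dx = -2/(-9) = 0.2222
Perp slope = -dx/dy = -9/2 = -4.5000
b = My - (perp slope)*Mx = 2 + (-9*13.5)/(-2) = 2 + 60.7500 = 62.7500

y = -4.5000x + 62.7500


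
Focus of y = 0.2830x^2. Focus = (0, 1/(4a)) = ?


a = 0.2830
4a = 1.1320
focus = (0, 1/1.1320) = (0, 0.8834)

Focus = (0, 0.8834)


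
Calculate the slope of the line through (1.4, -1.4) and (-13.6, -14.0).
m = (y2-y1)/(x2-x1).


dy = -14.0 + 1.4 = -12.6
dx = -13.6 - 1.4 = -15.0
m = -12.6/(-15.0) = 0.8400

m = 0.8400


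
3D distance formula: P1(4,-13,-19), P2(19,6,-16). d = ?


dx=15, dy=19, dz=3
d = sqrt(225+361+9) = sqrt(595) = 24.3926

24.3926


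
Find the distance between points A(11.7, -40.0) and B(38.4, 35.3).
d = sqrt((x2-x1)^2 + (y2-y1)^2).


dx = 38.4 - 11.7 = 26.7
dy = 35.3 + 40.0 = 75.3
d = sqrt(712.89 + 5670.09) = sqrt(6382.98) = 79.8936

79.8936


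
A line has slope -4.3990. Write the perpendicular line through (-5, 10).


Perpendicular slope = -1/m1 = -1/(-4.3990) = 0.2273
b2 = y0 - m2*x0 = 10 - 5/(-4.3990) = 10 + 1.1366 = 11.1366

y = 0.2273x + 11.1366


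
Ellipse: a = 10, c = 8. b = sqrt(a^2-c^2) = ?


b^2 = 10^2 - (8)^2 = 100 - 64 = 36
b = sqrt(36) = 6

b = 6


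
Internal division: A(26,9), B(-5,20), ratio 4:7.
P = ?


Px = (4*(-5) + 7*26)/11 = 162/11 = 14.7273
Py = (4*20 + 7*9)/11 = 143/11 = 13.0000

P = (14.7273, 13.0000)


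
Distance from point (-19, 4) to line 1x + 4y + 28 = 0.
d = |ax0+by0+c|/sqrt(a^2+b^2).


|1*(-19) + 4*4 + 28| = |25| = 25
sqrt(1 + 16) = sqrt(17) = 4.1231
d = 25/sqrt(17) = 6.0634

6.0634


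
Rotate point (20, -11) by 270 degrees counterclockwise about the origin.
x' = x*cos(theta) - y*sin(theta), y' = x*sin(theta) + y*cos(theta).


cos(270) = 0, sin(270) = -1
x' = 20*0 + 11*(-1) = -11
y' = 20*(-1) - 11*0 = -20

(-11, -20)


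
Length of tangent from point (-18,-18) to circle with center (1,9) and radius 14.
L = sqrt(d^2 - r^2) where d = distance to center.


d = sqrt((-18-1)^2 + (-18-9)^2) = sqrt(361+729) = 33.0151
L = sqrt(1090.0000 - 196) = sqrt(894.0000) = 29.8998

29.8998


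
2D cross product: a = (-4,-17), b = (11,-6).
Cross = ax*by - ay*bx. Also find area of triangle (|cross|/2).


cross = -4*(-6) + 17*11 = 24 + 187 = 211
Triangle area = |211|/2 = 211/2 = 105.5000

cross = 211, triangle area = 105.5000


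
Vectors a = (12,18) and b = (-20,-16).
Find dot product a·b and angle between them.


a·b = 12*(-20) + 18*(-16) = -240 - 288 = -528
|a| = sqrt(144+324) = 21.6333
|b| = sqrt(400+256) = 25.6125
cos(theta) = -528/(sqrt(468)*sqrt(656)) = -528/sqrt(307008) = -0.952926
theta = arccos(-528/sqrt(307008)) = 162.3499 degrees

a·b = -528, theta = 162.3499 deg


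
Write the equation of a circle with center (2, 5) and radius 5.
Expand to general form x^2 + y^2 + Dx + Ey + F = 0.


(x-2)^2 + (y-5)^2 = 5^2
D = -2h = -4, E = -2k = -10
F = h^2+k^2-r^2 = 4+25-25 = 4

x^2 + y^2 - 4x - 10y + 4 = 0


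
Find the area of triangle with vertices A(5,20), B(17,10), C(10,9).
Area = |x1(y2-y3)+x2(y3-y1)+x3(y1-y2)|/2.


5*(10-9) = 5
17*(9-20) = -187
10*(20-10) = 100
sum = -82
Area = |-82|/2 = 41.0000

41.0000 sq units


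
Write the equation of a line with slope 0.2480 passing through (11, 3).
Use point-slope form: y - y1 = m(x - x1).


y - 3 = 0.2480(x - 11)
y = 0.2480x + 3 - 0.2480*11
y = 0.2480x + 0.2720

y = 0.2480x + 0.2720


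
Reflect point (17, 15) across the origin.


Reflection rule for origin: (-x, -y)
(17, 15) -> (-17, -15)

(-17, -15)


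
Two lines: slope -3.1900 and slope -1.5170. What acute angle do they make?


m1-m2 = -1.673
1+m1*m2 = 5.83923
tan(theta) = |-1.673/5.83923| = 0.286510
theta = arctan(|-1.673/5.83923|) = 15.9876 degrees (acute angle)

15.9876 degrees


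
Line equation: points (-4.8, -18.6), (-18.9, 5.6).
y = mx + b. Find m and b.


m = (24.2)/(-14.1) = -1.7163
b = y1 - m*x1 = -18.6 - (24.2*(-4.8))/(-14.1) = -18.6 - 8.2383 = -26.8383

y = -1.7163x - 26.8383


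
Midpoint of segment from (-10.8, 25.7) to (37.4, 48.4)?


Mx = (-10.8 + 37.4)/2 = 26.6/2 = 13.3000
My = (25.7 + 48.4)/2 = 74.1/2 = 37.0500

(13.3000, 37.0500)


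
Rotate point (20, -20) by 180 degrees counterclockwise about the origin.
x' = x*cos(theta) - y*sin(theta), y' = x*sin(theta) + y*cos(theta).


cos(180) = -1, sin(180) = 0
x' = 20*(-1) + 20*0 = -20
y' = 20*0 - 20*(-1) = 20

(-20, 20)


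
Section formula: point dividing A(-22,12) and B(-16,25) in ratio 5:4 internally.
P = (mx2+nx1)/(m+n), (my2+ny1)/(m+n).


Px = (5*(-16) + 4*(-22))/9 = -168/9 = -18.6667
Py = (5*25 + 4*12)/9 = 173/9 = 19.2222

P = (-18.6667, 19.2222)


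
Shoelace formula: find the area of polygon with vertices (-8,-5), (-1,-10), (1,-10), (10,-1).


sum(xi*y_{i+1}) = -8*(-10) - 1*(-10) + 1*(-1) + 10*(-5) = 39
sum(yi*x_{i+1}) = -5*(-1) - 10*1 - 10*10 - 1*(-8) = -97
Area = |39 + 97|/2 = 136/2 = 68.0000

68.0000 sq units


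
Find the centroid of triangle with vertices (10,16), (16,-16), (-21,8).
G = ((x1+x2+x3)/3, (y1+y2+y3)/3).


Gx = (10+16- 21)/3 = 5/3 = 1.6667
Gy = (16- 16+8)/3 = 8/3 = 2.6667

G = (1.6667, 2.6667)


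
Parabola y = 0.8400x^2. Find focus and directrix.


a = 0.8400
1/(4a) = 0.2976
Focus = (0, 0.2976)
Directrix: y = -0.2976

Focus = (0, 0.2976), Directrix: y = -0.2976


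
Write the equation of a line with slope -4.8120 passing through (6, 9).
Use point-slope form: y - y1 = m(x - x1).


y - 9 = -4.8120(x - 6)
y = -4.8120x + 9 + 4.8120*6
y = -4.8120x + 37.8720

y = -4.8120x + 37.8720


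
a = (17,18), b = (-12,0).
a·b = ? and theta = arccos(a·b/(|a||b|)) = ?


a·b = 17*(-12) + 18*0 = -204 + 0 = -204
|a| = sqrt(289+324) = 24.7588
|b| = sqrt(144+0) = 12.0000
cos(theta) = -204/(sqrt(613)*sqrt(144)) = -204/sqrt(88272) = -0.686624
theta = arccos(-204/sqrt(88272)) = 133.3634 degrees

a·b = -204, theta = 133.3634 deg


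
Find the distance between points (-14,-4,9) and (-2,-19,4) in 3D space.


dx=12, dy=-15, dz=-5
d = sqrt(144+225+25) = sqrt(394) = 19.8494

19.8494


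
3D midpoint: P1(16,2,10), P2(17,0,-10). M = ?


Mx = (16+17)/2 = 16.5000
My = (2+0)/2 = 1.0000
Mz = (10- 10)/2 = 0

M = (16.5000, 1.0000, 0)


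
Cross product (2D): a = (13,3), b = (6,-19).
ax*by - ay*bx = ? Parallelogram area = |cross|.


cross = 13*(-19) - 3*6 = -247 - 18 = -265
Parallelogram area = |-265| = 265

cross = -265, parallelogram area = 265


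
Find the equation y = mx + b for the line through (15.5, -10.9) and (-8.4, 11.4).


m = (22.3)/(-23.9) = -0.9331
b = y1 - m*x1 = -10.9 - (22.3*15.5)/(-23.9) = -10.9 + 14.4623 = 3.5623

y = -0.9331x + 3.5623


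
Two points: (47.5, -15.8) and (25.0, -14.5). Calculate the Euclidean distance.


dx = 25.0 - 47.5 = -22.5
dy = -14.5 + 15.8 = 1.3
d = sqrt(506.25 + 1.69) = sqrt(507.94) = 22.5375

22.5375


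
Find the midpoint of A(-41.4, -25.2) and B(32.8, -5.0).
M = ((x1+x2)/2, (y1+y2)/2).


Mx = (-41.4 + 32.8)/2 = -8.6/2 = -4.3000
My = (-25.2 - 5.0)/2 = -30.2/2 = -15.1000

(-4.3000, -15.1000)


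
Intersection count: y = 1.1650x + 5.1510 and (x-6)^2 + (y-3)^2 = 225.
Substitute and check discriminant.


Substitute y = 1.1650x + 5.1510: (x-6)^2 + (1.1650x+5.1510-3)^2 = 225
Expand to Ax^2 + Bx + C = 0, where b-k = 2.151
A = 1+m^2 = 2.357225
B = 2(m(b-k) - h) = 2(1.1650*2.151 - 6) = -6.98817
C = h^2 + (b-k)^2 - r^2 = 36 + 4.626801 - 225 = -184.373199
disc = B^2-4AC = 48.8345 + 1738.4365 = 1787.2710
disc > 0

2 intersection points


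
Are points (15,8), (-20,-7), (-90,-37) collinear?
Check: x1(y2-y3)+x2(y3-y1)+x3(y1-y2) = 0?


15*(-7+ 37) - 20*(-37-8) - 90*(8+ 7)
= 450 + 900 - 1350 = 0

Yes, collinear (determinant = 0)


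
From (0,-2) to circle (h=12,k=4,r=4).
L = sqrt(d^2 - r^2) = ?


d = sqrt((0-12)^2 + (-2-4)^2) = sqrt(144+36) = 13.4164
L = sqrt(180.0000 - 16) = sqrt(164.0000) = 12.8062

12.8062


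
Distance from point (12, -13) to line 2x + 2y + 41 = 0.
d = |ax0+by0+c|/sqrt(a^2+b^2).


|2*12 + 2*(-13) + 41| = |39| = 39
sqrt(4 + 4) = sqrt(8) = 2.8284
d = 39/sqrt(8) = 13.7886

13.7886


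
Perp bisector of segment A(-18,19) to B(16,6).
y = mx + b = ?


Midpoint = (-1, 12.5)
Slope of AB = dy/dx = -13/34 = -0.3824
Perp slope = -dx/dy = 34/13 = 2.6154
b = My - (perp slope)*Mx = 12.5 + (34*(-1))/(-13) = 12.5 + 2.6154 = 15.1154

y = 2.6154x + 15.1154


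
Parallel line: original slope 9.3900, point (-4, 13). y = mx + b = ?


Parallel lines have equal slopes.
m2 = 9.3900
b2 = 13 - 9.3900*(-4) = 50.5600

y = 9.3900x + 50.5600


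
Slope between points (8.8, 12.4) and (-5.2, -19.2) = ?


dy = -19.2 - 12.4 = -31.6
dx = -5.2 - 8.8 = -14.0
m = -31.6/(-14.0) = 2.2571

m = 2.2571


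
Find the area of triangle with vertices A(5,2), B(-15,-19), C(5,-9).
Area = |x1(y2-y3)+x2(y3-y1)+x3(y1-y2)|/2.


5*(-19+ 9) = -50
-15*(-9-2) = 165
5*(2+ 19) = 105
sum = 220
Area = |220|/2 = 110.0000

110.0000 sq units


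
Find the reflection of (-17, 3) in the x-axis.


Reflection rule for x-axis: (x, -y)
(-17, 3) -> (-17, -3)

(-17, -3)


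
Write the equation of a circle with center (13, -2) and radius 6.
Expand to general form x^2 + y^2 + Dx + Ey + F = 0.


(x-13)^2 + (y+ 2)^2 = 6^2
D = -2h = -26, E = -2k = 4
F = h^2+k^2-r^2 = 169+4-36 = 137

x^2 + y^2 - 26x + 4y + 137 = 0


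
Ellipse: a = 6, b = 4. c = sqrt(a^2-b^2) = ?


c^2 = 6^2 - 4^2 = 36 - 16 = 20
c = sqrt(20) = 4.4721

c = 4.4721


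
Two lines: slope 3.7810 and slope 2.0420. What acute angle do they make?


m1-m2 = 1.739
1+m1*m2 = 8.720802
tan(theta) = |1.739/8.720802| = 0.199408
theta = arctan(|1.739/8.720802|) = 11.2773 degrees (acute angle)

11.2773 degrees


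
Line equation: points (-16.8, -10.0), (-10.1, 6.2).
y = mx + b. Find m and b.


m = (16.2)/(6.7) = 2.4179
b = y1 - m*x1 = -10.0 - (16.2*(-16.8))/(6.7) = -10.0 + 40.6209 = 30.6209

y = 2.4179x + 30.6209


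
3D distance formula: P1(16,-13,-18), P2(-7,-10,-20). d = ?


dx=-23, dy=3, dz=-2
d = sqrt(529+9+4) = sqrt(542) = 23.2809

23.2809


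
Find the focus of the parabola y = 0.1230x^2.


a = 0.1230
4a = 0.4920
focus = (0, 1/0.4920) = (0, 2.0325)

Focus = (0, 2.0325)


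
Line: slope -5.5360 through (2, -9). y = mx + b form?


y + 9 = -5.5360(x - 2)
y = -5.5360x - 9 + 5.5360*2
y = -5.5360x + 2.0720

y = -5.5360x + 2.0720


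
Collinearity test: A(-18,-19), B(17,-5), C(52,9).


-18*(-5-9) + 17*(9+ 19) + 52*(-19+ 5)
= 252 + 476 - 728 = 0

Yes, collinear (determinant = 0)


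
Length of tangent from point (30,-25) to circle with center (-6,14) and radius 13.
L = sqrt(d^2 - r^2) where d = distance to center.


d = sqrt((30+ 6)^2 + (-25-14)^2) = sqrt(1296+1521) = 53.0754
L = sqrt(2817.0000 - 169) = sqrt(2648.0000) = 51.4587

51.4587


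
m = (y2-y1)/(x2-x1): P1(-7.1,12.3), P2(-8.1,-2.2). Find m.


dy = -2.2 - 12.3 = -14.5
dx = -8.1 + 7.1 = -1.0
m = -14.5/(-1.0) = 14.5000

m = 14.5000


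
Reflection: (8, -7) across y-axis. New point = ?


Reflection rule for y-axis: (-x, y)
(8, -7) -> (-8, -7)

(-8, -7)


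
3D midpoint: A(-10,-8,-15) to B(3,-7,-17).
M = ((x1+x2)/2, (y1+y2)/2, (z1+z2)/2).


Mx = (-10+3)/2 = -3.5000
My = (-8- 7)/2 = -7.5000
Mz = (-15- 17)/2 = -16.0000

M = (-3.5000, -7.5000, -16.0000)


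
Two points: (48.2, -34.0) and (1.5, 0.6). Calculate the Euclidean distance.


dx = 1.5 - 48.2 = -46.7
dy = 0.6 + 34.0 = 34.6
d = sqrt(2180.89 + 1197.16) = sqrt(3378.05) = 58.1210

58.1210


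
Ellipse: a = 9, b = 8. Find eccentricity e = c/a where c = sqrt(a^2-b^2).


c = sqrt(81-64) = sqrt(17) = 4.1231
e = c/a = sqrt(17)/9 = 0.4581

e = 0.4581


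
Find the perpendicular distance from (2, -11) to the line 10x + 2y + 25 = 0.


|10*2 + 2*(-11) + 25| = |23| = 23
sqrt(100 + 4) = sqrt(104) = 10.1980
d = 23/sqrt(104) = 2.2553

2.2553


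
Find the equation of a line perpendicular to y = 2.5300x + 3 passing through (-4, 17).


Perpendicular slope = -1/m1 = -1/2.5300 = -0.3953
b2 = y0 - m2*x0 = 17 - 4/2.5300 = 17 - 1.5810 = 15.4190

y = -0.3953x + 15.4190


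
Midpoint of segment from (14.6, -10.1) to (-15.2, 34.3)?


Mx = (14.6 - 15.2)/2 = -0.6/2 = -0.3000
My = (-10.1 + 34.3)/2 = 24.2/2 = 12.1000

(-0.3000, 12.1000)


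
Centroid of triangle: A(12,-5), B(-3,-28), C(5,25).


Gx = (12- 3+5)/3 = 14/3 = 4.6667
Gy = (-5- 28+25)/3 = -8/3 = -2.6667

G = (4.6667, -2.6667)


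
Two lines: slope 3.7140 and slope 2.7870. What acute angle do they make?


m1-m2 = 0.927
1+m1*m2 = 11.350918
tan(theta) = |0.927/11.350918| = 0.081667
theta = arctan(|0.927/11.350918|) = 4.6688 degrees (acute angle)

4.6688 degrees


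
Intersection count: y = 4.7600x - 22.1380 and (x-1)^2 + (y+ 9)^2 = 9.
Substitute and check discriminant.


Substitute y = 4.7600x - 22.1380: (x-1)^2 + (4.7600x- 22.1380+ 9)^2 = 9
Expand to Ax^2 + Bx + C = 0, where b-k = -13.138
A = 1+m^2 = 23.6576
B = 2(m(b-k) - h) = 2(4.7600*(-13.138) - 1) = -127.07376
C = h^2 + (b-k)^2 - r^2 = 1 + 172.607044 - 9 = 164.607044
disc = B^2-4AC = 16147.7405 - 15576.8304 = 570.9101
disc > 0

2 intersection points


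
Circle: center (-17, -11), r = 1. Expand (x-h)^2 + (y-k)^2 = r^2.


(x+ 17)^2 + (y+ 11)^2 = 1^2
D = -2h = 34, E = -2k = 22
F = h^2+k^2-r^2 = 289+121-1 = 409

x^2 + y^2 + 34x + 22y + 409 = 0


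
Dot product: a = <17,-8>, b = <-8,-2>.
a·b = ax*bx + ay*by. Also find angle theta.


a·b = 17*(-8) - 8*(-2) = -136 + 16 = -120
|a| = sqrt(289+64) = 18.7883
|b| = sqrt(64+4) = 8.2462
cos(theta) = -120/(sqrt(353)*sqrt(68)) = -120/sqrt(24004) = -0.774532
theta = arccos(-120/sqrt(24004)) = 140.7626 degrees

a·b = -120, theta = 140.7626 deg


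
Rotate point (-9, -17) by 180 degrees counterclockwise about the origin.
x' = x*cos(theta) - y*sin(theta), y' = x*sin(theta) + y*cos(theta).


cos(180) = -1, sin(180) = 0
x' = -9*(-1) + 17*0 = 9
y' = -9*0 - 17*(-1) = 17

(9, 17)


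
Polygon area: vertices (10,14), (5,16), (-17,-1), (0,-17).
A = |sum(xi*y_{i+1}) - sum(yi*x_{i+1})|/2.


sum(xi*y_{i+1}) = 10*16 + 5*(-1) - 17*(-17) + 0*14 = 444
sum(yi*x_{i+1}) = 14*5 + 16*(-17) - 1*0 - 17*10 = -372
Area = |444 + 372|/2 = 816/2 = 408.0000

408.0000 sq units


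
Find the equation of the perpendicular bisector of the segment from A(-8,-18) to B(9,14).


Midpoint = (0.5, -2)
Slope of AB = dy/dx = 32/17 = 1.8824
Perp slope = -dx/dy = -17/32 = -0.5312
b = My - (perp slope)*Mx = -2 + (17*0.5)/32 = -2 + 0.2656 = -1.7344

y = -0.5312x - 1.7344


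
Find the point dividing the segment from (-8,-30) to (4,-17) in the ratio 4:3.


Px = (4*4 + 3*(-8))/7 = -8/7 = -1.1429
Py = (4*(-17) + 3*(-30))/7 = -158/7 = -22.5714

P = (-1.1429, -22.5714)


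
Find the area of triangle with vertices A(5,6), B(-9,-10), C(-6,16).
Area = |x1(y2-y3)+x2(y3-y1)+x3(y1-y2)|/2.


5*(-10-16) = -130
-9*(16-6) = -90
-6*(6+ 10) = -96
sum = -316
Area = |-316|/2 = 158.0000

158.0000 sq units


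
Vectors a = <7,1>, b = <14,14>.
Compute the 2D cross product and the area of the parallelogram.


cross = 7*14 - 1*14 = 98 - 14 = 84
Parallelogram area = |84| = 84

cross = 84, parallelogram area = 84


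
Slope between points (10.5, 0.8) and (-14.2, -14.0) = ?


dy = -14.0 - 0.8 = -14.8
dx = -14.2 - 10.5 = -24.7
m = -14.8/(-24.7) = 0.5992

m = 0.5992


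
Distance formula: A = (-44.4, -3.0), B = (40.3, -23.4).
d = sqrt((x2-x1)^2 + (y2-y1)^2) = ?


dx = 40.3 + 44.4 = 84.7
dy = -23.4 + 3.0 = -20.4
d = sqrt(7174.09 + 416.16) = sqrt(7590.25) = 87.1220

87.1220


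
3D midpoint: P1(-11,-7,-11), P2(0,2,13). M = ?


Mx = (-11+0)/2 = -5.5000
My = (-7+2)/2 = -2.5000
Mz = (-11+13)/2 = 1.0000

M = (-5.5000, -2.5000, 1.0000)


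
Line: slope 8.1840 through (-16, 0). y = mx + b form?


y - 0 = 8.1840(x + 16)
y = 8.1840x + 0 - 8.1840*(-16)
y = 8.1840x + 130.9440

y = 8.1840x + 130.9440


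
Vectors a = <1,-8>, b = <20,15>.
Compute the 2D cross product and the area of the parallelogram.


cross = 1*15 + 8*20 = 15 + 160 = 175
Parallelogram area = |175| = 175

cross = 175, parallelogram area = 175


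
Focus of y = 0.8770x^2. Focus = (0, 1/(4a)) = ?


a = 0.8770
4a = 3.5080
focus = (0, 1/3.5080) = (0, 0.2851)

Focus = (0, 0.2851)


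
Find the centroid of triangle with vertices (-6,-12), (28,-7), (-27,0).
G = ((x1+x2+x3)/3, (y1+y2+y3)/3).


Gx = (-6+28- 27)/3 = -5/3 = -1.6667
Gy = (-12- 7+0)/3 = -19/3 = -6.3333

G = (-1.6667, -6.3333)


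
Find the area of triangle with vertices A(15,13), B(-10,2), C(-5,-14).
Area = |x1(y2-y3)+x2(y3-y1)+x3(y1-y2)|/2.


15*(2+ 14) = 240
-10*(-14-13) = 270
-5*(13-2) = -55
sum = 455
Area = |455|/2 = 227.5000

227.5000 sq units


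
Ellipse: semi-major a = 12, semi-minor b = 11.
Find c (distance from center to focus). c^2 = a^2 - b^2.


c^2 = 12^2 - 11^2 = 144 - 121 = 23
c = sqrt(23) = 4.7958

c = 4.7958


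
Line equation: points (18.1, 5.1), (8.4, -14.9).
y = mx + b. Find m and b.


m = (-20.0)/(-9.7) = 2.0619
b = y1 - m*x1 = 5.1 - (-20.0*18.1)/(-9.7) = 5.1 - 37.3196 = -32.2196

y = 2.0619x - 32.2196


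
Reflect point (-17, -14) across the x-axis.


Reflection rule for x-axis: (x, -y)
(-17, -14) -> (-17, 14)

(-17, 14)


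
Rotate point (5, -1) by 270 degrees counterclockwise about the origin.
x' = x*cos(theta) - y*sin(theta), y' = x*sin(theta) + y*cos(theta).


cos(270) = 0, sin(270) = -1
x' = 5*0 + 1*(-1) = -1
y' = 5*(-1) - 1*0 = -5

(-1, -5)


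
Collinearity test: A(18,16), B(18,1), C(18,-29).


18*(1+ 29) + 18*(-29-16) + 18*(16-1)
= 540 - 810 + 270 = 0

Yes, collinear (determinant = 0)


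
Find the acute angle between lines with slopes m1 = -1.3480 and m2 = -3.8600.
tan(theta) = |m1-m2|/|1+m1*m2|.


m1-m2 = 2.512
1+m1*m2 = 6.20328
tan(theta) = |2.512/6.20328| = 0.404947
theta = arctan(|2.512/6.20328|) = 22.0453 degrees (acute angle)

22.0453 degrees


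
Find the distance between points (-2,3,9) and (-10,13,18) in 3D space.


dx=-8, dy=10, dz=9
d = sqrt(64+100+81) = sqrt(245) = 15.6525

15.6525


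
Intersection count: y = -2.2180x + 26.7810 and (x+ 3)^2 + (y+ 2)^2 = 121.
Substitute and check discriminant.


Substitute y = -2.2180x + 26.7810: (x+ 3)^2 + (-2.2180x+26.7810+ 2)^2 = 121
Expand to Ax^2 + Bx + C = 0, where b-k = 28.781
A = 1+m^2 = 5.919524
B = 2(m(b-k) - h) = 2(-2.2180*28.781 + 3) = -121.672516
C = h^2 + (b-k)^2 - r^2 = 9 + 828.345961 - 121 = 716.345961
disc = B^2-4AC = 14804.2011 - 16961.7084 = -2157.5073
disc < 0

0 intersection points


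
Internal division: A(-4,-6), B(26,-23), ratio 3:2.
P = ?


Px = (3*26 + 2*(-4))/5 = 70/5 = 14.0000
Py = (3*(-23) + 2*(-6))/5 = -81/5 = -16.2000

P = (14.0000, -16.2000)


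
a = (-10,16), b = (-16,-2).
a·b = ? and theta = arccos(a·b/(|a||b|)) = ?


a·b = -10*(-16) + 16*(-2) = 160 - 32 = 128
|a| = sqrt(100+256) = 18.8680
|b| = sqrt(256+4) = 16.1245
cos(theta) = 128/(sqrt(356)*sqrt(260)) = 128/sqrt(92560) = 0.420725
theta = arccos(128/sqrt(92560)) = 65.1196 degrees

a·b = 128, theta = 65.1196 deg


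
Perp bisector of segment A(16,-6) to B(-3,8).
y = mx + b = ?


Midpoint = (6.5, 1)
Slope of AB = dy/dx = 14/(-19) = -0.7368
Perp slope = -dx/dy = 19/14 = 1.3571
b = My - (perp slope)*Mx = 1 + (-19*6.5)/14 = 1 - 8.8214 = -7.8214

y = 1.3571x - 7.8214


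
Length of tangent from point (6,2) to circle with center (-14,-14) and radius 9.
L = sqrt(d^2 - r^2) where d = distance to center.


d = sqrt((6+ 14)^2 + (2+ 14)^2) = sqrt(400+256) = 25.6125
L = sqrt(656.0000 - 81) = sqrt(575.0000) = 23.9792

23.9792


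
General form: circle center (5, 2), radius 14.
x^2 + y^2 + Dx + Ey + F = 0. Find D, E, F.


(x-5)^2 + (y-2)^2 = 14^2
D = -2h = -10, E = -2k = -4
F = h^2+k^2-r^2 = 25+4-196 = -167

D = -10, E = -4, F = -167


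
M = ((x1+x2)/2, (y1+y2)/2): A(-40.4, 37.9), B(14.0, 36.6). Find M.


Mx = (-40.4 + 14.0)/2 = -26.4/2 = -13.2000
My = (37.9 + 36.6)/2 = 74.5/2 = 37.2500

(-13.2000, 37.2500)


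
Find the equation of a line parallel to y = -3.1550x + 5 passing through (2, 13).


Parallel lines have equal slopes.
m2 = -3.1550
b2 = 13 + 3.1550*2 = 19.3100

y = -3.1550x + 19.3100


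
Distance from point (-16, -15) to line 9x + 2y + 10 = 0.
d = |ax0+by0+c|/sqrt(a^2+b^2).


|9*(-16) + 2*(-15) + 10| = |-164| = 164
sqrt(81 + 4) = sqrt(85) = 9.2195
d = 164/sqrt(85) = 17.7883

17.7883


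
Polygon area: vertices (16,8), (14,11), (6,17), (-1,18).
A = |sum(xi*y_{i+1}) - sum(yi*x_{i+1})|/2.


sum(xi*y_{i+1}) = 16*11 + 14*17 + 6*18 - 1*8 = 514
sum(yi*x_{i+1}) = 8*14 + 11*6 + 17*(-1) + 18*16 = 449
Area = |514 - 449|/2 = 65/2 = 32.5000

32.5000 sq units


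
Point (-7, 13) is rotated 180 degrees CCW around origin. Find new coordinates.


cos(180) = -1, sin(180) = 0
x' = -7*(-1) - 13*0 = 7
y' = -7*0 + 13*(-1) = -13

(7, -13)


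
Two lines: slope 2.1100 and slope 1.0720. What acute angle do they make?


m1-m2 = 1.038
1+m1*m2 = 3.26192
tan(theta) = |1.038/3.26192| = 0.318217
theta = arctan(|1.038/3.26192|) = 17.6520 degrees (acute angle)

17.6520 degrees


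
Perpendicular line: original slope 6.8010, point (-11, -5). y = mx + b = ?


Perpendicular slope = -1/m1 = -1/6.8010 = -0.1470
b2 = y0 - m2*x0 = -5 - 11/6.8010 = -5 - 1.6174 = -6.6174

y = -0.1470x - 6.6174


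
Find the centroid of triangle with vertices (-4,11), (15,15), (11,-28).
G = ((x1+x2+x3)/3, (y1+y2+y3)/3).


Gx = (-4+15+11)/3 = 22/3 = 7.3333
Gy = (11+15- 28)/3 = -2/3 = -0.6667

G = (7.3333, -0.6667)


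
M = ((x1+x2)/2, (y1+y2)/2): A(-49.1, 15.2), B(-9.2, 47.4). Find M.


Mx = (-49.1 - 9.2)/2 = -58.3/2 = -29.1500
My = (15.2 + 47.4)/2 = 62.6/2 = 31.3000

(-29.1500, 31.3000)


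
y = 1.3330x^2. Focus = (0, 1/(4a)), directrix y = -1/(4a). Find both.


a = 1.3330
1/(4a) = 0.1875
Focus = (0, 0.1875)
Directrix: y = -0.1875

Focus = (0, 0.1875), Directrix: y = -0.1875


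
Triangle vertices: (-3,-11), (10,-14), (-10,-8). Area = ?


-3*(-14+ 8) = 18
10*(-8+ 11) = 30
-10*(-11+ 14) = -30
sum = 18
Area = |18|/2 = 9.0000

9.0000 sq units


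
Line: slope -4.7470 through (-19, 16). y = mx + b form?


y - 16 = -4.7470(x + 19)
y = -4.7470x + 16 + 4.7470*(-19)
y = -4.7470x - 74.1930

y = -4.7470x - 74.1930


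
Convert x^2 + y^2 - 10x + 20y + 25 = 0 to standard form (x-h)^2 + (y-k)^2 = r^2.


h = -D/2 = 10/2 = 5
k = -E/2 = -20/2 = -10
r^2 = h^2 + k^2 - F = 25 + 100 - 25 = 100
r = 10

Center (5, -10), radius = 10


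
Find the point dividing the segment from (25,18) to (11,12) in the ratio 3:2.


Px = (3*11 + 2*25)/5 = 83/5 = 16.6000
Py = (3*12 + 2*18)/5 = 72/5 = 14.4000

P = (16.6000, 14.4000)


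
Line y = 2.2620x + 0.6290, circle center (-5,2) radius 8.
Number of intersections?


Substitute y = 2.2620x + 0.6290: (x+ 5)^2 + (2.2620x+0.6290-2)^2 = 64
Expand to Ax^2 + Bx + C = 0, where b-k = -1.371
A = 1+m^2 = 6.116644
B = 2(m(b-k) - h) = 2(2.2620*(-1.371) + 5) = 3.797596
C = h^2 + (b-k)^2 - r^2 = 25 + 1.879641 - 64 = -37.120359
disc = B^2-4AC = 14.4217 + 908.2081 = 922.6298
disc > 0

2 intersection points


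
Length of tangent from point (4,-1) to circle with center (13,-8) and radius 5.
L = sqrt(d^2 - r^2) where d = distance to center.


d = sqrt((4-13)^2 + (-1+ 8)^2) = sqrt(81+49) = 11.4018
L = sqrt(130.0000 - 25) = sqrt(105.0000) = 10.2470

10.2470


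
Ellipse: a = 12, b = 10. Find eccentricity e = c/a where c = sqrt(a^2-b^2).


c = sqrt(144-100) = sqrt(44) = 6.6332
e = c/a = sqrt(44)/12 = 0.5528

e = 0.5528


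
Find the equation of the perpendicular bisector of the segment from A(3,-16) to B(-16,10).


Midpoint = (-6.5, -3)
Slope of AB = dy/dx = 26/(-19) = -1.3684
Perp slope = -dx/dy = 19/26 = 0.7308
b = My - (perp slope)*Mx = -3 + (-19*(-6.5))/26 = -3 + 4.7500 = 1.7500

y = 0.7308x + 1.7500


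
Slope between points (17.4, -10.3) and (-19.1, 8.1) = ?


dy = 8.1 + 10.3 = 18.4
dx = -19.1 - 17.4 = -36.5
m = 18.4/(-36.5) = -0.5041

m = -0.5041


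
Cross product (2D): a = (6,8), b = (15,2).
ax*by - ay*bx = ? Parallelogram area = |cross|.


cross = 6*2 - 8*15 = 12 - 120 = -108
Parallelogram area = |-108| = 108

cross = -108, parallelogram area = 108


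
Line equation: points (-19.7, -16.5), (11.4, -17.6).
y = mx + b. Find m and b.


m = (-1.1)/(31.1) = -0.0354
b = y1 - m*x1 = -16.5 - (-1.1*(-19.7))/(31.1) = -16.5 - 0.6968 = -17.1968

y = -0.0354x - 17.1968


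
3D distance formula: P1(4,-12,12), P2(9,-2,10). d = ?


dx=5, dy=10, dz=-2
d = sqrt(25+100+4) = sqrt(129) = 11.3578

11.3578


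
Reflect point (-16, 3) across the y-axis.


Reflection rule for y-axis: (-x, y)
(-16, 3) -> (16, 3)

(16, 3)


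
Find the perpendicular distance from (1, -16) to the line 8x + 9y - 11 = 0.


|8*1 + 9*(-16) - 11| = |-147| = 147
sqrt(64 + 81) = sqrt(145) = 12.0416
d = 147/sqrt(145) = 12.2077

12.2077


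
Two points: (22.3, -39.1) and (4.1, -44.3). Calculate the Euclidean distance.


dx = 4.1 - 22.3 = -18.2
dy = -44.3 + 39.1 = -5.2
d = sqrt(331.24 + 27.04) = sqrt(358.28) = 18.9283

18.9283


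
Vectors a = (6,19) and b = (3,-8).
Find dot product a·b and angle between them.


a·b = 6*3 + 19*(-8) = 18 - 152 = -134
|a| = sqrt(36+361) = 19.9249
|b| = sqrt(9+64) = 8.5440
cos(theta) = -134/(sqrt(397)*sqrt(73)) = -134/sqrt(28981) = -0.787133
theta = arccos(-134/sqrt(28981)) = 141.9184 degrees

a·b = -134, theta = 141.9184 deg


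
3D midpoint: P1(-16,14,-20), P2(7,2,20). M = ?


Mx = (-16+7)/2 = -4.5000
My = (14+2)/2 = 8.0000
Mz = (-20+20)/2 = 0

M = (-4.5000, 8.0000, 0)


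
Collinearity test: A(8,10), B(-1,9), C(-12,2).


8*(9-2) - 1*(2-10) - 12*(10-9)
= 56 + 8 - 12 = 52

No, not collinear (determinant = 52)


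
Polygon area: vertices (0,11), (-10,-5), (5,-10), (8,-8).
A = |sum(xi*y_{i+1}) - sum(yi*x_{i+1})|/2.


sum(xi*y_{i+1}) = 0*(-5) - 10*(-10) + 5*(-8) + 8*11 = 148
sum(yi*x_{i+1}) = 11*(-10) - 5*5 - 10*8 - 8*0 = -215
Area = |148 + 215|/2 = 363/2 = 181.5000

181.5000 sq units


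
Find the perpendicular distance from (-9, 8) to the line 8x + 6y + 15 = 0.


|8*(-9) + 6*8 + 15| = |-9| = 9
sqrt(64 + 36) = sqrt(100) = 10.0000
d = 9/sqrt(100) = 0.9000

0.9000


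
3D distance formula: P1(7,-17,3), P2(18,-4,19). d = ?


dx=11, dy=13, dz=16
d = sqrt(121+169+256) = sqrt(546) = 23.3666

23.3666


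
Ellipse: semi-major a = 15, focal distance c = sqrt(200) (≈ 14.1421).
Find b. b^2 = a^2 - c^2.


b^2 = 15^2 - (sqrt(200))^2 = 225 - 200 = 25
b = sqrt(25) = 5

b = 5


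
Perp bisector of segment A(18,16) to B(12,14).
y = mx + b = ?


Midpoint = (15, 15)
Slope of AB = dy/dx = -2/(-6) = 0.3333
Perp slope = -dx/dy = -6/2 = -3.0000
b = My - (perp slope)*Mx = 15 + (-6*15)/(-2) = 15 + 45.0000 = 60.0000

y = -3.0000x + 60.0000


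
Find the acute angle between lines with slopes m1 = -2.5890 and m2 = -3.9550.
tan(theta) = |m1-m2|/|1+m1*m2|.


m1-m2 = 1.366
1+m1*m2 = 11.239495
tan(theta) = |1.366/11.239495| = 0.121536
theta = arctan(|1.366/11.239495|) = 6.9295 degrees (acute angle)

6.9295 degrees


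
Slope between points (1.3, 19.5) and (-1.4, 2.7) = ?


dy = 2.7 - 19.5 = -16.8
dx = -1.4 - 1.3 = -2.7
m = -16.8/(-2.7) = 6.2222

m = 6.2222


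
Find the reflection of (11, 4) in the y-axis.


Reflection rule for y-axis: (-x, y)
(11, 4) -> (-11, 4)

(-11, 4)


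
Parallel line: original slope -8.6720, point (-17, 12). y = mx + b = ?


Parallel lines have equal slopes.
m2 = -8.6720
b2 = 12 + 8.6720*(-17) = -135.4240

y = -8.6720x - 135.4240


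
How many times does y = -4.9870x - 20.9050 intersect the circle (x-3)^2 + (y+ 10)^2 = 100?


Substitute y = -4.9870x - 20.9050: (x-3)^2 + (-4.9870x- 20.9050+ 10)^2 = 100
Expand to Ax^2 + Bx + C = 0, where b-k = -10.905
A = 1+m^2 = 25.870169
B = 2(m(b-k) - h) = 2(-4.9870*(-10.905) - 3) = 102.76647
C = h^2 + (b-k)^2 - r^2 = 9 + 118.919025 - 100 = 27.919025
disc = B^2-4AC = 10560.9474 - 2889.0796 = 7671.8678
disc > 0

2 intersection points


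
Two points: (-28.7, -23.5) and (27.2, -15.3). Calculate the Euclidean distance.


dx = 27.2 + 28.7 = 55.9
dy = -15.3 + 23.5 = 8.2
d = sqrt(3124.81 + 67.24) = sqrt(3192.05) = 56.4982

56.4982


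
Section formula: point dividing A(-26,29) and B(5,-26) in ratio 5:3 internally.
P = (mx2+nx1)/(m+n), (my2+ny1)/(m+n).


Px = (5*5 + 3*(-26))/8 = -53/8 = -6.6250
Py = (5*(-26) + 3*29)/8 = -43/8 = -5.3750

P = (-6.6250, -5.3750)


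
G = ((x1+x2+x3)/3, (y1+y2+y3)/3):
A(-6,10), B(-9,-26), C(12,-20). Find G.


Gx = (-6- 9+12)/3 = -3/3 = -1.0000
Gy = (10- 26- 20)/3 = -36/3 = -12.0000

G = (-1.0000, -12.0000)


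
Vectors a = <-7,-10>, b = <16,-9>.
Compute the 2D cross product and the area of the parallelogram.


cross = -7*(-9) + 10*16 = 63 + 160 = 223
Parallelogram area = |223| = 223

cross = 223, parallelogram area = 223


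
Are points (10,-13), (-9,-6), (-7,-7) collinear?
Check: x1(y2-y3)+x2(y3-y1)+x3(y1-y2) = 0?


10*(-6+ 7) - 9*(-7+ 13) - 7*(-13+ 6)
= 10 - 54 + 49 = 5

No, not collinear (determinant = 5)


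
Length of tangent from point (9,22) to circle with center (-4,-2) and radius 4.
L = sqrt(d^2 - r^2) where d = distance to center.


d = sqrt((9+ 4)^2 + (22+ 2)^2) = sqrt(169+576) = 27.2947
L = sqrt(745.0000 - 16) = sqrt(729.0000) = 27.0000

27.0000


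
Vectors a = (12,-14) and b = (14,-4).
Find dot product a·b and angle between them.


a·b = 12*14 - 14*(-4) = 168 + 56 = 224
|a| = sqrt(144+196) = 18.4391
|b| = sqrt(196+16) = 14.5602
cos(theta) = 224/(sqrt(340)*sqrt(212)) = 224/sqrt(72080) = 0.834335
theta = arccos(224/sqrt(72080)) = 33.4533 degrees

a·b = 224, theta = 33.4533 deg


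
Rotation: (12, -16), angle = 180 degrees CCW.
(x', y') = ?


cos(180) = -1, sin(180) = 0
x' = 12*(-1) + 16*0 = -12
y' = 12*0 - 16*(-1) = 16

(-12, 16)


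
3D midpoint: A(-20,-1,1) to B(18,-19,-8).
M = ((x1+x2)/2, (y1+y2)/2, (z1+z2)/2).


Mx = (-20+18)/2 = -1.0000
My = (-1- 19)/2 = -10.0000
Mz = (1- 8)/2 = -3.5000

M = (-1.0000, -10.0000, -3.5000)


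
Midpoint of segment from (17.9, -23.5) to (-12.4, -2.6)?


Mx = (17.9 - 12.4)/2 = 5.5/2 = 2.7500
My = (-23.5 - 2.6)/2 = -26.1/2 = -13.0500

(2.7500, -13.0500)


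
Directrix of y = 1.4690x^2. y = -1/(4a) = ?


a = 1.4690
1/(4a) = 0.1702
directrix: y = -0.1702 = -0.1702

y = -0.1702


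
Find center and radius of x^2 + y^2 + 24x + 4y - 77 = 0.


h = -D/2 = -24/2 = -12
k = -E/2 = -4/2 = -2
r^2 = h^2 + k^2 - F = 144 + 4 + 77 = 225
r = 15

Center (-12, -2), radius = 15


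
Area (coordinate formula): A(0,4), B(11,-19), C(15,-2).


0*(-19+ 2) = 0
11*(-2-4) = -66
15*(4+ 19) = 345
sum = 279
Area = |279|/2 = 139.5000

139.5000 sq units


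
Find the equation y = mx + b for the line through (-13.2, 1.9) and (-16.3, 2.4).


m = (0.5)/(-3.1) = -0.1613
b = y1 - m*x1 = 1.9 - (0.5*(-13.2))/(-3.1) = 1.9 - 2.1290 = -0.2290

y = -0.1613x - 0.2290


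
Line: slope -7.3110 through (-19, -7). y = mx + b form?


y + 7 = -7.3110(x + 19)
y = -7.3110x - 7 + 7.3110*(-19)
y = -7.3110x - 145.9090

y = -7.3110x - 145.9090


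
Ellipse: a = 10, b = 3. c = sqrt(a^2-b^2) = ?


c^2 = 10^2 - 3^2 = 100 - 9 = 91
c = sqrt(91) = 9.5394

c = 9.5394


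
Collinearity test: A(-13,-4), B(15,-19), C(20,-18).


-13*(-19+ 18) + 15*(-18+ 4) + 20*(-4+ 19)
= 13 - 210 + 300 = 103

No, not collinear (determinant = 103)


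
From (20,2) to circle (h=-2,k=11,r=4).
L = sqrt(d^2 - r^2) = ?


d = sqrt((20+ 2)^2 + (2-11)^2) = sqrt(484+81) = 23.7697
L = sqrt(565.0000 - 16) = sqrt(549.0000) = 23.4307

23.4307


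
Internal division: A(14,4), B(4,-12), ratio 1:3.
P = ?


Px = (1*4 + 3*14)/4 = 46/4 = 11.5000
Py = (1*(-12) + 3*4)/4 = 0/4 = 0

P = (11.5000, 0)


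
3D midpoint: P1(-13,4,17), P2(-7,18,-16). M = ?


Mx = (-13- 7)/2 = -10.0000
My = (4+18)/2 = 11.0000
Mz = (17- 16)/2 = 0.5000

M = (-10.0000, 11.0000, 0.5000)


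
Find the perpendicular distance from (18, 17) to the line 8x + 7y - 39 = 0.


|8*18 + 7*17 - 39| = |224| = 224
sqrt(64 + 49) = sqrt(113) = 10.6301
d = 224/sqrt(113) = 21.0721

21.0721


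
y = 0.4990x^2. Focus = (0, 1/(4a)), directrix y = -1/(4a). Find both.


a = 0.4990
1/(4a) = 0.5010
Focus = (0, 0.5010)
Directrix: y = -0.5010

Focus = (0, 0.5010), Directrix: y = -0.5010


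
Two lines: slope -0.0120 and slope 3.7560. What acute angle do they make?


m1-m2 = -3.768
1+m1*m2 = 0.954928
tan(theta) = |-3.768/0.954928| = 3.945847
theta = arctan(|-3.768/0.954928|) = 75.7789 degrees (acute angle)

75.7789 degrees


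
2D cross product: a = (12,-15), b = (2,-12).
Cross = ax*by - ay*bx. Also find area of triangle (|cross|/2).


cross = 12*(-12) + 15*2 = -144 + 30 = -114
Triangle area = |-114|/2 = 114/2 = 57.0000

cross = -114, triangle area = 57.0000
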